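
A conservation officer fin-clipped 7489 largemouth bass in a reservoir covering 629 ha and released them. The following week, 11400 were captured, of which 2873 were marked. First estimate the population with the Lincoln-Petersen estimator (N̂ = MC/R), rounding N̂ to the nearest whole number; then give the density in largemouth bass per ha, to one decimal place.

N̂ = 7489·11400/2873 = 85374600/2873 ≈ 29716.2 → 29716
Density = N̂ / area = 29716 / 629 ≈ 47.24 → 47.2 per ha

density ≈ 47.2 largemouth bass per ha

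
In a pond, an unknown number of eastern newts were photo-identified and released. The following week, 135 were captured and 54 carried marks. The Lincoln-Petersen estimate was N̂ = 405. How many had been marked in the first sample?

From N = M·C/R: M = N·R / C = 405·54 / 135 = 21870 / 135 = 162.

M = 162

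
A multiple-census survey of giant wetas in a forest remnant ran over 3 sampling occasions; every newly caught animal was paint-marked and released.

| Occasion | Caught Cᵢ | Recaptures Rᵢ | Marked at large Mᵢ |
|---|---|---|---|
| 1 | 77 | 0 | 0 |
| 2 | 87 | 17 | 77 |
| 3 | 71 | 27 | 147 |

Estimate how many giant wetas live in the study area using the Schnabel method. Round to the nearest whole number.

Σ MᵢCᵢ = 0·77 + 77·87 + 147·71 = 0 + 6699 + 10437 = 17136
Σ Rᵢ = 0 + 17 + 27 = 44
N̂ = 17136 / 44 ≈ 389.45 → 389

N ≈ 389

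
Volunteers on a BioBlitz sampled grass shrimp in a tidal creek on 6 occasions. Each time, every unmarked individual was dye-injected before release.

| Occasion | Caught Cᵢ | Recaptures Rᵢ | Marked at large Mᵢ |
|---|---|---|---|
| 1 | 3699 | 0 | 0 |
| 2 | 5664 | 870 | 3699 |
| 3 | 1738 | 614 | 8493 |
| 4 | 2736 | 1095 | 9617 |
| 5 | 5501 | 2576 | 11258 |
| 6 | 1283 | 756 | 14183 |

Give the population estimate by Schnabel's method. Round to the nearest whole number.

N ≈ 24,049

Σ MᵢCᵢ = 0·3699 + 3699·5664 + 8493·1738 + 9617·2736 + 11258·5501 + 14183·1283 = 0 + 20951136 + 14760834 + 26312112 + 61930258 + 18196789 = 142151129
Σ Rᵢ = 0 + 870 + 614 + 1095 + 2576 + 756 = 5911
N̂ = 142151129 / 5911 ≈ 24048.6 → 24049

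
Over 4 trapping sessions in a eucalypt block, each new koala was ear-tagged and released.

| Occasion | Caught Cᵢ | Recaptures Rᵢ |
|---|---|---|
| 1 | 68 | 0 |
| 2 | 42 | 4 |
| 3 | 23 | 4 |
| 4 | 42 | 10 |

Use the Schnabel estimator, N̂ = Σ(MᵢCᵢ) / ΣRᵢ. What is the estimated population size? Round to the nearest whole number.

N ≈ 586

Marked at large before each occasion: Mᵢ = Σⱼ<ᵢ (Cⱼ − Rⱼ) → M1=0, M2=68, M3=106, M4=125
Σ MᵢCᵢ = 0·68 + 68·42 + 106·23 + 125·42 = 0 + 2856 + 2438 + 5250 = 10544
Σ Rᵢ = 0 + 4 + 4 + 10 = 18
N̂ = 10544 / 18 ≈ 585.8 → 586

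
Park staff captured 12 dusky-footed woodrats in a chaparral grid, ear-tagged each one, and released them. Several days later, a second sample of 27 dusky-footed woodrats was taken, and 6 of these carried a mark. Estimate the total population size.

Lincoln-Petersen assumes M/N = R/C, so N = M·C / R.
N = (12 × 27) / 6 = 324 / 6 = 54

N = 54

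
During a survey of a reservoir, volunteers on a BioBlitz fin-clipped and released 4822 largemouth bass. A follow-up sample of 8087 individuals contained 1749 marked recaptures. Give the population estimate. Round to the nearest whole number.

N ≈ 22,296

Lincoln-Petersen assumes M/N = R/C, so N = M·C / R.
N = (4822 × 8087) / 1749 = 38995514 / 1749 ≈ 22295.9 → 22296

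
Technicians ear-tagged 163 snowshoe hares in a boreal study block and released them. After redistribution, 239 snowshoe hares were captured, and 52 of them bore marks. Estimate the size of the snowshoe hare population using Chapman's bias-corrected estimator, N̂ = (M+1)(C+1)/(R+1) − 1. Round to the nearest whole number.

N̂ = (163+1)(239+1)/(52+1) − 1 = 164·240/53 − 1
= 39360/53 − 1 ≈ 742.6 − 1 ≈ 741.6 → 742

N ≈ 742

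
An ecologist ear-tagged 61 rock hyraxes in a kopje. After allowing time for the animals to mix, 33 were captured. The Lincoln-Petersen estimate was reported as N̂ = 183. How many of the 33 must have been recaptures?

R = 11

From N = M·C/R: R = M·C / N = 61·33 / 183 = 2013 / 183 = 11.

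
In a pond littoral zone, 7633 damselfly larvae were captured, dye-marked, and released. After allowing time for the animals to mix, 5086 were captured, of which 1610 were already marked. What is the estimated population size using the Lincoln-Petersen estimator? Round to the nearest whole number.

N ≈ 24,113

If marked individuals mix randomly, R/C ≈ M/N, giving N ≈ M·C/R.
N = (7633 × 5086) / 1610 = 38821438 / 1610 ≈ 24112.7 → 24113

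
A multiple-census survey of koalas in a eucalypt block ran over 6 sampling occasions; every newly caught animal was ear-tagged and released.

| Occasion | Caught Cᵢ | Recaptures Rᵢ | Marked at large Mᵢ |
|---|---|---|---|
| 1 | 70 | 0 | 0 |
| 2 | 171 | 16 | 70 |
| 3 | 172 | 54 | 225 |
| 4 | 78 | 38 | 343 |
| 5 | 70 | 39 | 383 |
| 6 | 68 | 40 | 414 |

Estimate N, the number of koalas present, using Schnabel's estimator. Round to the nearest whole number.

N ≈ 708

Σ MᵢCᵢ = 0·70 + 70·171 + 225·172 + 343·78 + 383·70 + 414·68 = 0 + 11970 + 38700 + 26754 + 26810 + 28152 = 132386
Σ Rᵢ = 0 + 16 + 54 + 38 + 39 + 40 = 187
N̂ = 132386 / 187 ≈ 707.9 → 708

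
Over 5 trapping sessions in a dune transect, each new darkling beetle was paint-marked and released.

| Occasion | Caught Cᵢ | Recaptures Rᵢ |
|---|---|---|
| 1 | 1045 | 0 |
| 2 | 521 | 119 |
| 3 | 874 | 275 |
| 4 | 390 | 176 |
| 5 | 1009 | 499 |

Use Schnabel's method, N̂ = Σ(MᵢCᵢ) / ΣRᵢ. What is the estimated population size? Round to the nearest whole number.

N ≈ 4572

Marked at large before each occasion: Mᵢ = Σⱼ<ᵢ (Cⱼ − Rⱼ) → M1=0, M2=1045, M3=1447, M4=2046, M5=2260
Σ MᵢCᵢ = 0·1045 + 1045·521 + 1447·874 + 2046·390 + 2260·1009 = 0 + 544445 + 1264678 + 797940 + 2280340 = 4887403
Σ Rᵢ = 0 + 119 + 275 + 176 + 499 = 1069
N̂ = 4887403 / 1069 ≈ 4571.9 → 4572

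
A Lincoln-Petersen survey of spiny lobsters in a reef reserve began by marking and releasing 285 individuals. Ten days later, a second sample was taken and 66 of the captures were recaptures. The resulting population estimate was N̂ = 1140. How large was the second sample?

C = 264

From N = M·C/R: C = N·R / M = 1140·66 / 285 = 75240 / 285 = 264.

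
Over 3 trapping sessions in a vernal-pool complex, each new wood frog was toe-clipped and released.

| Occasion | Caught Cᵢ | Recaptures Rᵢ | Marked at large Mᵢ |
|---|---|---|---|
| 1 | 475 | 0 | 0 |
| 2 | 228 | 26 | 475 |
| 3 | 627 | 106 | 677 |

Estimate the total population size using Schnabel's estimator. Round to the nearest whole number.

N ≈ 4036

Σ MᵢCᵢ = 0·475 + 475·228 + 677·627 = 0 + 108300 + 424479 = 532779
Σ Rᵢ = 0 + 26 + 106 = 132
N̂ = 532779 / 132 ≈ 4036.2 → 4036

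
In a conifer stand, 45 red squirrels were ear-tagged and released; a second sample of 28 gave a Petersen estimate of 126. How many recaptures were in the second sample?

R = 10

From N = M·C/R: R = M·C / N = 45·28 / 126 = 1260 / 126 = 10.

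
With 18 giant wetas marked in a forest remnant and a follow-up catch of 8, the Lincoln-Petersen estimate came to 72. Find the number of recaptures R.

From N = M·C/R: R = M·C / N = 18·8 / 72 = 144 / 72 = 2.

R = 2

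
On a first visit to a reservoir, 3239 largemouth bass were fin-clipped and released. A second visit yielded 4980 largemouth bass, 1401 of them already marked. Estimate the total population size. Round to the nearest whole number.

The marked fraction in the recapture sample should equal the marked fraction in the population: 1401/4980 = 3239/N.
N = (3239 × 4980) / 1401 = 16130220 / 1401 ≈ 11513.4 → 11513

N ≈ 11,513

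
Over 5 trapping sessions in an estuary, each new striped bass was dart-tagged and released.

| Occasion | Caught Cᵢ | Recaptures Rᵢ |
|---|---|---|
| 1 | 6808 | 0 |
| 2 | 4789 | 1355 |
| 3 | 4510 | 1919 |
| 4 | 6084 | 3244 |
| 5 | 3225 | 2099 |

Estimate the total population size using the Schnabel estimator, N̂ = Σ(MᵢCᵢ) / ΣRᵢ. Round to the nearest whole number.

N ≈ 24,071

Marked at large before each occasion: Mᵢ = Σⱼ<ᵢ (Cⱼ − Rⱼ) → M1=0, M2=6808, M3=10242, M4=12833, M5=15673
Σ MᵢCᵢ = 0·6808 + 6808·4789 + 10242·4510 + 12833·6084 + 15673·3225 = 0 + 32603512 + 46191420 + 78075972 + 50545425 = 207416329
Σ Rᵢ = 0 + 1355 + 1919 + 3244 + 2099 = 8617
N̂ = 207416329 / 8617 ≈ 24070.6 → 24071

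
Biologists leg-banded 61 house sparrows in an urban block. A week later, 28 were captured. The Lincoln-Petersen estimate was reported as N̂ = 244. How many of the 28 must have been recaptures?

From N = M·C/R: R = M·C / N = 61·28 / 244 = 1708 / 244 = 7.

R = 7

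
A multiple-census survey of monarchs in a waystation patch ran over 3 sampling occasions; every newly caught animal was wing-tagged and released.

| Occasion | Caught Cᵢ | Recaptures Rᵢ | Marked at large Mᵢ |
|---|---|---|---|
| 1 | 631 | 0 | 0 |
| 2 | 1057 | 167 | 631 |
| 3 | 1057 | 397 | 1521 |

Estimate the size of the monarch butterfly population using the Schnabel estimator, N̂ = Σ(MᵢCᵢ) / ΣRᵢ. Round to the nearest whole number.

N ≈ 4033

Σ MᵢCᵢ = 0·631 + 631·1057 + 1521·1057 = 0 + 666967 + 1607697 = 2274664
Σ Rᵢ = 0 + 167 + 397 = 564
N̂ = 2274664 / 564 ≈ 4033.1 → 4033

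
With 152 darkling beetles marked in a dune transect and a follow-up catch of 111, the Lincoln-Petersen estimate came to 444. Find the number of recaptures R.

From N = M·C/R: R = M·C / N = 152·111 / 444 = 16872 / 444 = 38.

R = 38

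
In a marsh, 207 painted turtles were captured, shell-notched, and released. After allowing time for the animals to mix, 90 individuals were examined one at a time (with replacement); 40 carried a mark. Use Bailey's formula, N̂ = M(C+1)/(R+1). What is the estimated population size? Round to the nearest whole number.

N̂ = 207·(90+1)/(40+1) = 207·91/41 = 18837/41 ≈ 459.4 → 459

N ≈ 459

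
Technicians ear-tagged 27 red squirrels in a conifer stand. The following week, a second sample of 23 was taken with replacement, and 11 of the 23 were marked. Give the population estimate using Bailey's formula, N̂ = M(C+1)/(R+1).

N = 54

N̂ = 27·(23+1)/(11+1) = 27·24/12 = 648/12 = 54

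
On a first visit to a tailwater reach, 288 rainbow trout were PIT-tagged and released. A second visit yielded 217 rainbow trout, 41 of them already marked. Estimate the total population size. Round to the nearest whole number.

N = (288 × 217) / 41 = 62496 / 41 ≈ 1524.3 → 1524

N ≈ 1524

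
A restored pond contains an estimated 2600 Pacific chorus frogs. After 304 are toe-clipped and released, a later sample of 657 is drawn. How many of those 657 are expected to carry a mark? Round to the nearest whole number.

expected recaptures ≈ 77

The marked fraction of the population is 304/2600, so in a sample of 657 expect C·(M/N) marked.
E[R] = 304 × 657 / 2600 = 199728 / 2600 ≈ 76.8 → 77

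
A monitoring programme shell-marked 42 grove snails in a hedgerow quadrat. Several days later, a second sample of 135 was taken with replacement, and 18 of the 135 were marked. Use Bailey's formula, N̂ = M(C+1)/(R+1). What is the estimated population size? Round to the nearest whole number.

N ≈ 301

N̂ = 42·(135+1)/(18+1) = 42·136/19 = 5712/19 ≈ 300.6 → 301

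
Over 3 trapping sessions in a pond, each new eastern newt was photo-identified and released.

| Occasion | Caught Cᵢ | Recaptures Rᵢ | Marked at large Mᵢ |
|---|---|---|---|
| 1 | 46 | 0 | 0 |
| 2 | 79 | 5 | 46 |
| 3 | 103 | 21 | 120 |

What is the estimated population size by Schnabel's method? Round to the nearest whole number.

N ≈ 615

Σ MᵢCᵢ = 0·46 + 46·79 + 120·103 = 0 + 3634 + 12360 = 15994
Σ Rᵢ = 0 + 5 + 21 = 26
N̂ = 15994 / 26 ≈ 615.2 → 615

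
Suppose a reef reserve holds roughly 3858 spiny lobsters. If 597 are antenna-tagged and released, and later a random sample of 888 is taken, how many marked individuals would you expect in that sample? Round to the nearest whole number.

expected recaptures ≈ 137

Expected recaptures E[R] = M·C / N.
E[R] = 597 × 888 / 3858 = 530136 / 3858 ≈ 137.4 → 137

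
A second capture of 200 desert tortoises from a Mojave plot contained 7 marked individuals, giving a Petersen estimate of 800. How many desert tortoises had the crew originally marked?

M = 28

From N = M·C/R: M = N·R / C = 800·7 / 200 = 5600 / 200 = 28.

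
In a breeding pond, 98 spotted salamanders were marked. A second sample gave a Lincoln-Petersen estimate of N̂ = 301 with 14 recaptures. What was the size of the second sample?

From N = M·C/R: C = N·R / M = 301·14 / 98 = 4214 / 98 = 43.

C = 43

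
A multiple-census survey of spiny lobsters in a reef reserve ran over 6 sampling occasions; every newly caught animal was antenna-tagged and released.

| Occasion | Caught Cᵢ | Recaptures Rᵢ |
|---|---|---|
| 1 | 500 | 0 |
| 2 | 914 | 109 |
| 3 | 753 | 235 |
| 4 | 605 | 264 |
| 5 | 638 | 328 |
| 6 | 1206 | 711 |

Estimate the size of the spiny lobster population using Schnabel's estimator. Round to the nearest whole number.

N ≈ 4194

Marked at large before each occasion: Mᵢ = Σⱼ<ᵢ (Cⱼ − Rⱼ) → M1=0, M2=500, M3=1305, M4=1823, M5=2164, M6=2474
Σ MᵢCᵢ = 0·500 + 500·914 + 1305·753 + 1823·605 + 2164·638 + 2474·1206 = 0 + 457000 + 982665 + 1102915 + 1380632 + 2983644 = 6906856
Σ Rᵢ = 0 + 109 + 235 + 264 + 328 + 711 = 1647
N̂ = 6906856 / 1647 ≈ 4193.6 → 4194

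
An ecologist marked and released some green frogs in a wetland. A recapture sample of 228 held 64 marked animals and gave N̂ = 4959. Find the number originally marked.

M = 1392

From N = M·C/R: M = N·R / C = 4959·64 / 228 = 317376 / 228 = 1392.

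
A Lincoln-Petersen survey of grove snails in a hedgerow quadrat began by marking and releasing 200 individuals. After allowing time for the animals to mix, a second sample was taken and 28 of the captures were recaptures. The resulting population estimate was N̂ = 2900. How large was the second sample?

C = 406

From N = M·C/R: C = N·R / M = 2900·28 / 200 = 81200 / 200 = 406.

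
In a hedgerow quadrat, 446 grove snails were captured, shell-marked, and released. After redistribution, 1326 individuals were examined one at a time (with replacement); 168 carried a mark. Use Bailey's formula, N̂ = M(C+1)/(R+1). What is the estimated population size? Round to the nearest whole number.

N̂ = 446·(1326+1)/(168+1) = 446·1327/169 = 591842/169 ≈ 3502.0 → 3502

N ≈ 3502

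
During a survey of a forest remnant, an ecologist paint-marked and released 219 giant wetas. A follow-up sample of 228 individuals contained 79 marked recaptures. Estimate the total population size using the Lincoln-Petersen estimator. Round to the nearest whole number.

Lincoln-Petersen assumes M/N = R/C, so N = M·C / R.
N = (219 × 228) / 79 = 49932 / 79 ≈ 632.1 → 632

N ≈ 632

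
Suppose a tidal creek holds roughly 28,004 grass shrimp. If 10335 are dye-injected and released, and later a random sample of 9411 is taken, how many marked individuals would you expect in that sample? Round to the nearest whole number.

expected recaptures ≈ 3473

Expected recaptures E[R] = M·C / N.
E[R] = 10335 × 9411 / 28004 = 97262685 / 28004 ≈ 3473.2 → 3473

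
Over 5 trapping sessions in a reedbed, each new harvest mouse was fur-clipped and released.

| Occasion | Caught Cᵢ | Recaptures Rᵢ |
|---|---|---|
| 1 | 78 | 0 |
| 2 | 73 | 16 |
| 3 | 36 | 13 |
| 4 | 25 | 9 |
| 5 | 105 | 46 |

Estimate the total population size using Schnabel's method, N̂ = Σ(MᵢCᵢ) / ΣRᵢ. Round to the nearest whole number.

N ≈ 390

Marked at large before each occasion: Mᵢ = Σⱼ<ᵢ (Cⱼ − Rⱼ) → M1=0, M2=78, M3=135, M4=158, M5=174
Σ MᵢCᵢ = 0·78 + 78·73 + 135·36 + 158·25 + 174·105 = 0 + 5694 + 4860 + 3950 + 18270 = 32774
Σ Rᵢ = 0 + 16 + 13 + 9 + 46 = 84
N̂ = 32774 / 84 ≈ 390.2 → 390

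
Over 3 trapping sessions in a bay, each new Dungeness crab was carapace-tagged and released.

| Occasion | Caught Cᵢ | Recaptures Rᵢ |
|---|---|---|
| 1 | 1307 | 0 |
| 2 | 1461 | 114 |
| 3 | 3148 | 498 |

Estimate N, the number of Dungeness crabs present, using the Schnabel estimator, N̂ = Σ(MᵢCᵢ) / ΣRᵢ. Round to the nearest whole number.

Marked at large before each occasion: Mᵢ = Σⱼ<ᵢ (Cⱼ − Rⱼ) → M1=0, M2=1307, M3=2654
Σ MᵢCᵢ = 0·1307 + 1307·1461 + 2654·3148 = 0 + 1909527 + 8354792 = 10264319
Σ Rᵢ = 0 + 114 + 498 = 612
N̂ = 10264319 / 612 ≈ 16771.8 → 16772

N ≈ 16,772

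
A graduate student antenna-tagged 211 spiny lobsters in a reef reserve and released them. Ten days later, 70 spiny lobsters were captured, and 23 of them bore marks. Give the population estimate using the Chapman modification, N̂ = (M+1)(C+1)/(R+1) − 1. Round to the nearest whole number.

N̂ = (211+1)(70+1)/(23+1) − 1 = 212·71/24 − 1
= 15052/24 − 1 ≈ 627.2 − 1 ≈ 626.2 → 626

N ≈ 626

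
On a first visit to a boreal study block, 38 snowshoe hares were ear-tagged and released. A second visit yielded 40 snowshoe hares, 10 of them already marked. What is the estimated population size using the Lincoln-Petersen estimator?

N = (38 × 40) / 10 = 1520 / 10 = 152

N = 152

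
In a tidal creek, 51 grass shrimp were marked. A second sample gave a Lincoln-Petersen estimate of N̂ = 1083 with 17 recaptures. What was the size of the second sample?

C = 361

From N = M·C/R: C = N·R / M = 1083·17 / 51 = 18411 / 51 = 361.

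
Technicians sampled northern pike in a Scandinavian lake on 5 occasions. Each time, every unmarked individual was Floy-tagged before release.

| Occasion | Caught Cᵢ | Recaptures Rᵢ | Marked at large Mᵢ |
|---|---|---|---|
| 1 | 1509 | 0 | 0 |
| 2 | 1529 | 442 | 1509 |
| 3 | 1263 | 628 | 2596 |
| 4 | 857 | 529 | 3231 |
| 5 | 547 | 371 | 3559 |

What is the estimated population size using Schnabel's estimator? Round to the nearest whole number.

Σ MᵢCᵢ = 0·1509 + 1509·1529 + 2596·1263 + 3231·857 + 3559·547 = 0 + 2307261 + 3278748 + 2768967 + 1946773 = 10301749
Σ Rᵢ = 0 + 442 + 628 + 529 + 371 = 1970
N̂ = 10301749 / 1970 ≈ 5229.3 → 5229

N ≈ 5229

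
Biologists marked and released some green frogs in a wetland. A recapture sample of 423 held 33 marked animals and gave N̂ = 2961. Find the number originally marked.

M = 231

From N = M·C/R: M = N·R / C = 2961·33 / 423 = 97713 / 423 = 231.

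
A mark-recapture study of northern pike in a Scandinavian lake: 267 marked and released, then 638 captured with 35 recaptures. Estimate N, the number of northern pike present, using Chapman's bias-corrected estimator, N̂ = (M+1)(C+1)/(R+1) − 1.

N̂ = (267+1)(638+1)/(35+1) − 1 = 268·639/36 − 1
= 171252/36 − 1 = 4757 − 1 = 4756

N = 4756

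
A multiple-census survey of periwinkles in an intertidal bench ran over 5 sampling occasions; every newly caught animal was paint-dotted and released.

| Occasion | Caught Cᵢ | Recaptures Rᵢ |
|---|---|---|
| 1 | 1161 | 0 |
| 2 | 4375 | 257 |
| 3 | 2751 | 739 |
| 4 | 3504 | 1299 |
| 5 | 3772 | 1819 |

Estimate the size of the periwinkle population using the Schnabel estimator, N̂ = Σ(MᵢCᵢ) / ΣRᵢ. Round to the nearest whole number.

N ≈ 19,681

Marked at large before each occasion: Mᵢ = Σⱼ<ᵢ (Cⱼ − Rⱼ) → M1=0, M2=1161, M3=5279, M4=7291, M5=9496
Σ MᵢCᵢ = 0·1161 + 1161·4375 + 5279·2751 + 7291·3504 + 9496·3772 = 0 + 5079375 + 14522529 + 25547664 + 35818912 = 80968480
Σ Rᵢ = 0 + 257 + 739 + 1299 + 1819 = 4114
N̂ = 80968480 / 4114 ≈ 19681.2 → 19681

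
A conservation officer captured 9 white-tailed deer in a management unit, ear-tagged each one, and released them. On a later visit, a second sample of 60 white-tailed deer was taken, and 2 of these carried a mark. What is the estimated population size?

N = 270

If marked individuals mix randomly, R/C ≈ M/N, giving N ≈ M·C/R.
N = (9 × 60) / 2 = 540 / 2 = 270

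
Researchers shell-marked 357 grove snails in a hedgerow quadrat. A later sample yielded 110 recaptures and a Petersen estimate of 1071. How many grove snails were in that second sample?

From N = M·C/R: C = N·R / M = 1071·110 / 357 = 117810 / 357 = 330.

C = 330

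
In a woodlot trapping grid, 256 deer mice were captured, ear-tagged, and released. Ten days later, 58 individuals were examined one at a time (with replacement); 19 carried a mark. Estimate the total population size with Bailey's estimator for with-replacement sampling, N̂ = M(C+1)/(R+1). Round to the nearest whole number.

N̂ = 256·(58+1)/(19+1) = 256·59/20 = 15104/20 ≈ 755.2 → 755

N ≈ 755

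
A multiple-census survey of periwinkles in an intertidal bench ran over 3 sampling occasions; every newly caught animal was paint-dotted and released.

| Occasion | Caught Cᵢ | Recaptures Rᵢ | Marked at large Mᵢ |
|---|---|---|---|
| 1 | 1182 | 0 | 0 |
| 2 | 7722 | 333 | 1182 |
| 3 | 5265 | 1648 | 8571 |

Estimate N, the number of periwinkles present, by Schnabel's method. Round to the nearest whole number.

Σ MᵢCᵢ = 0·1182 + 1182·7722 + 8571·5265 = 0 + 9127404 + 45126315 = 54253719
Σ Rᵢ = 0 + 333 + 1648 = 1981
N̂ = 54253719 / 1981 ≈ 27387.0 → 27387

N ≈ 27,387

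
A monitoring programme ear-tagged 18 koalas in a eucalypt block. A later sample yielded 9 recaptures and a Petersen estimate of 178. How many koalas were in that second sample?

From N = M·C/R: C = N·R / M = 178·9 / 18 = 1602 / 18 = 89.

C = 89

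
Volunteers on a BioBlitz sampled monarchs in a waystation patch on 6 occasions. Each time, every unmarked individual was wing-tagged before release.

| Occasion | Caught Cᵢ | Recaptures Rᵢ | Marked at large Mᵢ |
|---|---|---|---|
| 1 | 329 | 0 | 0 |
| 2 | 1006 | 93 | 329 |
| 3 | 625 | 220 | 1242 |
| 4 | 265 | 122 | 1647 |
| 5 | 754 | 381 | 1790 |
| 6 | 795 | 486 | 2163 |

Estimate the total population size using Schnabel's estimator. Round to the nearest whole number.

Σ MᵢCᵢ = 0·329 + 329·1006 + 1242·625 + 1647·265 + 1790·754 + 2163·795 = 0 + 330974 + 776250 + 436455 + 1349660 + 1719585 = 4612924
Σ Rᵢ = 0 + 93 + 220 + 122 + 381 + 486 = 1302
N̂ = 4612924 / 1302 ≈ 3543.0 → 3543

N ≈ 3543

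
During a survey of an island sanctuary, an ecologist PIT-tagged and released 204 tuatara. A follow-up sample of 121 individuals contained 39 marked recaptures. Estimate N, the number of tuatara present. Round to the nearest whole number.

N = (204 × 121) / 39 = 24684 / 39 ≈ 632.9 → 633

N ≈ 633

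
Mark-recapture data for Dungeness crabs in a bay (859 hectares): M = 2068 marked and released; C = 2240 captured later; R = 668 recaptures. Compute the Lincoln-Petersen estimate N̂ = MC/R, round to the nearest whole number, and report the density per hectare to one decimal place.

density ≈ 8.1 Dungeness crabs per hectare

N̂ = 2068·2240/668 = 4632320/668 ≈ 6934.6 → 6935
Density = N̂ / area = 6935 / 859 ≈ 8.07 → 8.1 per hectare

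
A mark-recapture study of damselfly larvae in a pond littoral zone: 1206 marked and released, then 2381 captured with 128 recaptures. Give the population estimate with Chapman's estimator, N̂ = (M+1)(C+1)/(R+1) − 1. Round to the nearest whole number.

N̂ = (1206+1)(2381+1)/(128+1) − 1 = 1207·2382/129 − 1
= 2875074/129 − 1 ≈ 22287.4 − 1 ≈ 22286.4 → 22286

N ≈ 22,286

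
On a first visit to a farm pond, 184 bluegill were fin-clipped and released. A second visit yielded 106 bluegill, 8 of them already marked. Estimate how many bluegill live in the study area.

N = 2438

If marked individuals mix randomly, R/C ≈ M/N, giving N ≈ M·C/R.
N = (184 × 106) / 8 = 19504 / 8 = 2438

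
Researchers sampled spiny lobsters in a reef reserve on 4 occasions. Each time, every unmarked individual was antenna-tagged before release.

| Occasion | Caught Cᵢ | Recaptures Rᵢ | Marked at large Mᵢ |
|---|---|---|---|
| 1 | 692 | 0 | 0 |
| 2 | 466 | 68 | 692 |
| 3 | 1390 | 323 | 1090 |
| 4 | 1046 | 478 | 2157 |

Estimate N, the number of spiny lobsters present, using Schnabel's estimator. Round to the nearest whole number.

Σ MᵢCᵢ = 0·692 + 692·466 + 1090·1390 + 2157·1046 = 0 + 322472 + 1515100 + 2256222 = 4093794
Σ Rᵢ = 0 + 68 + 323 + 478 = 869
N̂ = 4093794 / 869 ≈ 4710.9 → 4711

N ≈ 4711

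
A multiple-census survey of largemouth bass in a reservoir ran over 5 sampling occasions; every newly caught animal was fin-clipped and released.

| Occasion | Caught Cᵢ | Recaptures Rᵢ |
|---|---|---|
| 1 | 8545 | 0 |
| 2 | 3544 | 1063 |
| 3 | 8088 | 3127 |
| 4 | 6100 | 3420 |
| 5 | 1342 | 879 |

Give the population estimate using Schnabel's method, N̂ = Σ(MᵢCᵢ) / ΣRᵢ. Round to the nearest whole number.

N ≈ 28,511

Marked at large before each occasion: Mᵢ = Σⱼ<ᵢ (Cⱼ − Rⱼ) → M1=0, M2=8545, M3=11026, M4=15987, M5=18667
Σ MᵢCᵢ = 0·8545 + 8545·3544 + 11026·8088 + 15987·6100 + 18667·1342 = 0 + 30283480 + 89178288 + 97520700 + 25051114 = 242033582
Σ Rᵢ = 0 + 1063 + 3127 + 3420 + 879 = 8489
N̂ = 242033582 / 8489 ≈ 28511.4 → 28511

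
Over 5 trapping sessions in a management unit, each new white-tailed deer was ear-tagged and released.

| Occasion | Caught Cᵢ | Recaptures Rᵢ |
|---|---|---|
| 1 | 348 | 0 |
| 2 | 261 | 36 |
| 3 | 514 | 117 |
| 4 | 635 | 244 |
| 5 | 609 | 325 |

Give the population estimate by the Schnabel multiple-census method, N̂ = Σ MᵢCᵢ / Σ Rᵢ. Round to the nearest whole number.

Marked at large before each occasion: Mᵢ = Σⱼ<ᵢ (Cⱼ − Rⱼ) → M1=0, M2=348, M3=573, M4=970, M5=1361
Σ MᵢCᵢ = 0·348 + 348·261 + 573·514 + 970·635 + 1361·609 = 0 + 90828 + 294522 + 615950 + 828849 = 1830149
Σ Rᵢ = 0 + 36 + 117 + 244 + 325 = 722
N̂ = 1830149 / 722 ≈ 2534.8 → 2535

N ≈ 2535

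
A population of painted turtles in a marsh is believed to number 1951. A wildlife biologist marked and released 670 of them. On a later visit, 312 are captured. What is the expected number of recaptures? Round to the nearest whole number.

Expected recaptures E[R] = M·C / N.
E[R] = 670 × 312 / 1951 = 209040 / 1951 ≈ 107.1 → 107

expected recaptures ≈ 107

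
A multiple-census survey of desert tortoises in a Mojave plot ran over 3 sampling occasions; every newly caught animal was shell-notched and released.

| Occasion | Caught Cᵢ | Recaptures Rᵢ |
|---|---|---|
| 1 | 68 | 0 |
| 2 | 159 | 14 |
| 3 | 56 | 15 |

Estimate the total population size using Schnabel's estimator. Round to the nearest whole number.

Marked at large before each occasion: Mᵢ = Σⱼ<ᵢ (Cⱼ − Rⱼ) → M1=0, M2=68, M3=213
Σ MᵢCᵢ = 0·68 + 68·159 + 213·56 = 0 + 10812 + 11928 = 22740
Σ Rᵢ = 0 + 14 + 15 = 29
N̂ = 22740 / 29 ≈ 784.1 → 784

N ≈ 784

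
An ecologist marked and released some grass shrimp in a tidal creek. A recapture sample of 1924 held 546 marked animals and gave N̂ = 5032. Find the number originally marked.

From N = M·C/R: M = N·R / C = 5032·546 / 1924 = 2747472 / 1924 = 1428.

M = 1428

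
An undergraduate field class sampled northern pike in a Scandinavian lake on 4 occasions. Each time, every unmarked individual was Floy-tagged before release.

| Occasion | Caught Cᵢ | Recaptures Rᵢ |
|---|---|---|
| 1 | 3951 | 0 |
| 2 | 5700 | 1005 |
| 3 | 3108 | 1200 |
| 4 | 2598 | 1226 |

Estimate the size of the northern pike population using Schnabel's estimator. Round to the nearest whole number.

Marked at large before each occasion: Mᵢ = Σⱼ<ᵢ (Cⱼ − Rⱼ) → M1=0, M2=3951, M3=8646, M4=10554
Σ MᵢCᵢ = 0·3951 + 3951·5700 + 8646·3108 + 10554·2598 = 0 + 22520700 + 26871768 + 27419292 = 76811760
Σ Rᵢ = 0 + 1005 + 1200 + 1226 = 3431
N̂ = 76811760 / 3431 ≈ 22387.6 → 22388

N ≈ 22,388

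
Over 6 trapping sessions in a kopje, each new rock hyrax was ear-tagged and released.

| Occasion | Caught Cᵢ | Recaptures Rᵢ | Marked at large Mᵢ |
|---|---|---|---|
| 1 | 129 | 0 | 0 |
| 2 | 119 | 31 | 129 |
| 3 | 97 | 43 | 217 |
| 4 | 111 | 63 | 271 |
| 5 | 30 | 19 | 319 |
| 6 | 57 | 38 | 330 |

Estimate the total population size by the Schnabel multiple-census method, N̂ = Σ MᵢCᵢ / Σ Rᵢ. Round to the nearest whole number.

Σ MᵢCᵢ = 0·129 + 129·119 + 217·97 + 271·111 + 319·30 + 330·57 = 0 + 15351 + 21049 + 30081 + 9570 + 18810 = 94861
Σ Rᵢ = 0 + 31 + 43 + 63 + 19 + 38 = 194
N̂ = 94861 / 194 ≈ 489.0 → 489

N ≈ 489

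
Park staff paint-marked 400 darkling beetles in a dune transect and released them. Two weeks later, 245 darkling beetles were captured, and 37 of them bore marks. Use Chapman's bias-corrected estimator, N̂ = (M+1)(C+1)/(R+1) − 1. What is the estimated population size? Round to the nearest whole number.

N ≈ 2595

N̂ = (400+1)(245+1)/(37+1) − 1 = 401·246/38 − 1
= 98646/38 − 1 ≈ 2595.9 − 1 ≈ 2594.9 → 2595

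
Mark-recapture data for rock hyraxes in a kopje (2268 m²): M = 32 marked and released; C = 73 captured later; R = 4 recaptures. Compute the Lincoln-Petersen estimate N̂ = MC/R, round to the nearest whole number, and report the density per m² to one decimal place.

density ≈ 0.3 rock hyraxes per m²

N̂ = 32·73/4 = 2336/4 = 584
Density = N̂ / area = 584 / 2268 ≈ 0.26 → 0.3 per m²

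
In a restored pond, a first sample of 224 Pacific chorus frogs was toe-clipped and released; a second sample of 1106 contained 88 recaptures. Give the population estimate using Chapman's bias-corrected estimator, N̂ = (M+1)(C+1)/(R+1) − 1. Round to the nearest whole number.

N ≈ 2798

N̂ = (224+1)(1106+1)/(88+1) − 1 = 225·1107/89 − 1
= 249075/89 − 1 ≈ 2798.6 − 1 ≈ 2797.6 → 2798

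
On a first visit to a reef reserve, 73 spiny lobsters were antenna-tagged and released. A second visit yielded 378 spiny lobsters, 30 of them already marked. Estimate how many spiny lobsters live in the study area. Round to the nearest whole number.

N ≈ 920

If marked individuals mix randomly, R/C ≈ M/N, giving N ≈ M·C/R.
N = (73 × 378) / 30 = 27594 / 30 ≈ 919.8 → 920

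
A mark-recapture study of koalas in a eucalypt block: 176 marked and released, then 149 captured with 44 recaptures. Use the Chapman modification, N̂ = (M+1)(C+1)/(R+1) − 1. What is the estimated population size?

N̂ = (176+1)(149+1)/(44+1) − 1 = 177·150/45 − 1
= 26550/45 − 1 = 590 − 1 = 589

N = 589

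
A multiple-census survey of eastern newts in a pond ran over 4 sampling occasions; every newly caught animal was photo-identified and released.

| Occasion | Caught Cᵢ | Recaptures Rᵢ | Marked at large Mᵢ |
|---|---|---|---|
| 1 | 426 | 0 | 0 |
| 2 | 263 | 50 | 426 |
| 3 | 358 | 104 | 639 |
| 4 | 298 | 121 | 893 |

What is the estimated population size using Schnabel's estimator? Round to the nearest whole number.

Σ MᵢCᵢ = 0·426 + 426·263 + 639·358 + 893·298 = 0 + 112038 + 228762 + 266114 = 606914
Σ Rᵢ = 0 + 50 + 104 + 121 = 275
N̂ = 606914 / 275 ≈ 2207.0 → 2207

N ≈ 2207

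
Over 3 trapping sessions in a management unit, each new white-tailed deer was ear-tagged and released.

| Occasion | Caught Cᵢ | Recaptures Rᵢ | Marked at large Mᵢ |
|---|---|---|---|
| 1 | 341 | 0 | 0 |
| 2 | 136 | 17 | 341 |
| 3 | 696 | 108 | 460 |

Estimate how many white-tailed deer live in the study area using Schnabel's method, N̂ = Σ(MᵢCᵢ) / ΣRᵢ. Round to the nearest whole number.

Σ MᵢCᵢ = 0·341 + 341·136 + 460·696 = 0 + 46376 + 320160 = 366536
Σ Rᵢ = 0 + 17 + 108 = 125
N̂ = 366536 / 125 ≈ 2932.3 → 2932

N ≈ 2932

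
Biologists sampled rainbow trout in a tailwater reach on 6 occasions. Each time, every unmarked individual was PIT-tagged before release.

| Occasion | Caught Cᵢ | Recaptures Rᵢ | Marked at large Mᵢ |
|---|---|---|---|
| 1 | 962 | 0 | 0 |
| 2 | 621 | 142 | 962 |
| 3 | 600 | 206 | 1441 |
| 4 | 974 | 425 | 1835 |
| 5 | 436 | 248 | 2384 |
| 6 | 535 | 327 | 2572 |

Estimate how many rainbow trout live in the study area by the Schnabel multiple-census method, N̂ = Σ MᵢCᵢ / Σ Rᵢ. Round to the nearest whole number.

N ≈ 4202

Σ MᵢCᵢ = 0·962 + 962·621 + 1441·600 + 1835·974 + 2384·436 + 2572·535 = 0 + 597402 + 864600 + 1787290 + 1039424 + 1376020 = 5664736
Σ Rᵢ = 0 + 142 + 206 + 425 + 248 + 327 = 1348
N̂ = 5664736 / 1348 ≈ 4202.3 → 4202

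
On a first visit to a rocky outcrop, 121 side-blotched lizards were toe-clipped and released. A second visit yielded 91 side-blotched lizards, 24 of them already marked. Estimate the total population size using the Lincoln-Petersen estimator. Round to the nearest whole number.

N ≈ 459

The marked fraction in the recapture sample should equal the marked fraction in the population: 24/91 = 121/N.
N = (121 × 91) / 24 = 11011 / 24 ≈ 458.8 → 459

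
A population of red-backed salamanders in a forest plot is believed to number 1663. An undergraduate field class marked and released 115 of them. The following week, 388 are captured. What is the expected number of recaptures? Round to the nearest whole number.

expected recaptures ≈ 27

Expected recaptures E[R] = M·C / N.
E[R] = 115 × 388 / 1663 = 44620 / 1663 ≈ 26.8 → 27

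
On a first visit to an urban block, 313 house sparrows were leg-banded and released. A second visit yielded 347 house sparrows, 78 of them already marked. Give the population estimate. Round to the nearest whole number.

N ≈ 1392

Lincoln-Petersen assumes M/N = R/C, so N = M·C / R.
N = (313 × 347) / 78 = 108611 / 78 ≈ 1392.4 → 1392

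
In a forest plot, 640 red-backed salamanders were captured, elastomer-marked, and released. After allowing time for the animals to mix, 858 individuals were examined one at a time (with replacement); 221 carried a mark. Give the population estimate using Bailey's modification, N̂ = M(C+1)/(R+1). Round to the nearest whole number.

N ≈ 2476

N̂ = 640·(858+1)/(221+1) = 640·859/222 = 549760/222 ≈ 2476.4 → 2476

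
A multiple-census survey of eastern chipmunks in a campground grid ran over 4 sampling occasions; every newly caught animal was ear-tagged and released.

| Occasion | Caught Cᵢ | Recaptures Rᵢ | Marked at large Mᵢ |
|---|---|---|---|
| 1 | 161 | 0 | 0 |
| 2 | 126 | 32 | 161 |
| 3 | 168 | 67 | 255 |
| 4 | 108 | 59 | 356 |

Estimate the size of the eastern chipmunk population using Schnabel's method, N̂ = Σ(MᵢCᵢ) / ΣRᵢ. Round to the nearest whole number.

Σ MᵢCᵢ = 0·161 + 161·126 + 255·168 + 356·108 = 0 + 20286 + 42840 + 38448 = 101574
Σ Rᵢ = 0 + 32 + 67 + 59 = 158
N̂ = 101574 / 158 ≈ 642.9 → 643

N ≈ 643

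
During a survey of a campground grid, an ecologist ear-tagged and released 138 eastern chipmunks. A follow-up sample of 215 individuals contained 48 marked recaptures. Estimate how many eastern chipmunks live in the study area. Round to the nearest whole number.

N ≈ 618

Lincoln-Petersen assumes M/N = R/C, so N = M·C / R.
N = (138 × 215) / 48 = 29670 / 48 ≈ 618.1 → 618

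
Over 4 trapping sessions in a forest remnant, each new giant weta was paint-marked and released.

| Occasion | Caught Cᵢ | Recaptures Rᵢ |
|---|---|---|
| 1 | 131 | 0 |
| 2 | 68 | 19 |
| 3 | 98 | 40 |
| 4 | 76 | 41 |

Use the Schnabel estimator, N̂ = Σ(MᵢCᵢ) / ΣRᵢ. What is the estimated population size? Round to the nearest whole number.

N ≈ 446

Marked at large before each occasion: Mᵢ = Σⱼ<ᵢ (Cⱼ − Rⱼ) → M1=0, M2=131, M3=180, M4=238
Σ MᵢCᵢ = 0·131 + 131·68 + 180·98 + 238·76 = 0 + 8908 + 17640 + 18088 = 44636
Σ Rᵢ = 0 + 19 + 40 + 41 = 100
N̂ = 44636 / 100 ≈ 446.4 → 446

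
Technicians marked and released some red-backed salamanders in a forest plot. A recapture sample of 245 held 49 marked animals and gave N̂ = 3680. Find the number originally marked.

M = 736

From N = M·C/R: M = N·R / C = 3680·49 / 245 = 180320 / 245 = 736.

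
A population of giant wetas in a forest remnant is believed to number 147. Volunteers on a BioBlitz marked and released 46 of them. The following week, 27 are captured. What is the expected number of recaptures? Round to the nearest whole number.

expected recaptures ≈ 8

Expected recaptures E[R] = M·C / N.
E[R] = 46 × 27 / 147 = 1242 / 147 ≈ 8.4 → 8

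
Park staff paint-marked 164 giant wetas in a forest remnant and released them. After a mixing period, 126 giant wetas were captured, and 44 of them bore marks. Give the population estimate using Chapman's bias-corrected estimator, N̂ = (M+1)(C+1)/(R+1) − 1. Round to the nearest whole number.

N̂ = (164+1)(126+1)/(44+1) − 1 = 165·127/45 − 1
= 20955/45 − 1 ≈ 465.7 − 1 ≈ 464.7 → 465

N ≈ 465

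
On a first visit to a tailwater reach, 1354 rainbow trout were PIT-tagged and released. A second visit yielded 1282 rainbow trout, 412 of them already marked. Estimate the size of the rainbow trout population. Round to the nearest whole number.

Lincoln-Petersen assumes M/N = R/C, so N = M·C / R.
N = (1354 × 1282) / 412 = 1735828 / 412 ≈ 4213.2 → 4213

N ≈ 4213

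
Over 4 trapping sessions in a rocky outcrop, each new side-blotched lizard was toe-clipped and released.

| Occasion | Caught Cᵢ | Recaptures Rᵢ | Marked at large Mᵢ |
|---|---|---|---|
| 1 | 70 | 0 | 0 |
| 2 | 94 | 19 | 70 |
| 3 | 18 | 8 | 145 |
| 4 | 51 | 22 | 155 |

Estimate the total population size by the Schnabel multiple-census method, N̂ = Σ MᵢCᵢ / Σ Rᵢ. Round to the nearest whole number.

N ≈ 349

Σ MᵢCᵢ = 0·70 + 70·94 + 145·18 + 155·51 = 0 + 6580 + 2610 + 7905 = 17095
Σ Rᵢ = 0 + 19 + 8 + 22 = 49
N̂ = 17095 / 49 ≈ 348.9 → 349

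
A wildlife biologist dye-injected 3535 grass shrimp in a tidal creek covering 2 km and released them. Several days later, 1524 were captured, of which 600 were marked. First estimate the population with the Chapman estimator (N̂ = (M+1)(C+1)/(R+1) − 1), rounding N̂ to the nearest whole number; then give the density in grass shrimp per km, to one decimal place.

density ≈ 4485.5 grass shrimp per km

N̂ = 3536·1525/601 − 1 = 5392400/601 − 1 ≈ 8971.4 → 8971
Density = N̂ / area = 8971 / 2 ≈ 4485.50 → 4485.5 per km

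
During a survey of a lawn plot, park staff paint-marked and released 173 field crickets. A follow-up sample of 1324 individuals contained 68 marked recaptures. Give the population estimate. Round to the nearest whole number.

N = (173 × 1324) / 68 = 229052 / 68 ≈ 3368.4 → 3368

N ≈ 3368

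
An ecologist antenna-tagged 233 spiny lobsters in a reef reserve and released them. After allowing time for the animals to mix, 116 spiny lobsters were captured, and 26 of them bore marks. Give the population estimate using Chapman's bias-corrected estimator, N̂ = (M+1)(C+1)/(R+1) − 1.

N = 1013

N̂ = (233+1)(116+1)/(26+1) − 1 = 234·117/27 − 1
= 27378/27 − 1 = 1014 − 1 = 1013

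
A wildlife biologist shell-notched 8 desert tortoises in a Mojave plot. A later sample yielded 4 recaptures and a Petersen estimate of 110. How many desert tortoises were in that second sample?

C = 55

From N = M·C/R: C = N·R / M = 110·4 / 8 = 440 / 8 = 55.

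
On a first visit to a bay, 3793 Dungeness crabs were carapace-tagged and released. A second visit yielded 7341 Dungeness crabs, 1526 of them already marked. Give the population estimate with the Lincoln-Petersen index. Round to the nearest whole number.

The marked fraction in the recapture sample should equal the marked fraction in the population: 1526/7341 = 3793/N.
N = (3793 × 7341) / 1526 = 27844413 / 1526 ≈ 18246.7 → 18247

N ≈ 18,247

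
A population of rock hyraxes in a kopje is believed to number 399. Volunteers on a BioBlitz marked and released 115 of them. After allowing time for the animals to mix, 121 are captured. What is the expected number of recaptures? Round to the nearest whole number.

expected recaptures ≈ 35

The marked fraction of the population is 115/399, so in a sample of 121 expect C·(M/N) marked.
E[R] = 115 × 121 / 399 = 13915 / 399 ≈ 34.9 → 35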